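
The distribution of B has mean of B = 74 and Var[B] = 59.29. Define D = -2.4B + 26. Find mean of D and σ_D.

mean of D = -151.6, σ_D = 18.48

D = -2.4B + 26 is linear with a = -2.4, b = 26.
mean of D = a·mean of B + b = (-2.4)·74 + 26 = -151.6.
σ_B = √59.29 = 7.7.
σ_D = |a|·σ_B = |-2.4|·7.7 = 18.48.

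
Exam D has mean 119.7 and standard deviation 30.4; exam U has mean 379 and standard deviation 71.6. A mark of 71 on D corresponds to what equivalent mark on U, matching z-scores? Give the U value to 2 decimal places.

z = (71 − 119.7)/30.4 ≈ -1.602.
U = 379 + z·71.6 = 379 + (71 − 119.7)·71.6/30.4 ≈ 264.30.

U = 264.30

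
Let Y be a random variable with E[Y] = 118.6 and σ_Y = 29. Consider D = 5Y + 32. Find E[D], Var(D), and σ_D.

D = 5Y + 32 is linear with a = 5, b = 32.
E[D] = a·E[Y] + b = 5·118.6 + 32 = 625.
Var(Y) = 29² = 841.
Var(D) = a²·Var(Y) = 5²·841 = 21025 (the additive constant 32 does not affect variance).
σ_D = |a|·σ_Y = |5|·29 = 145.

E[D] = 625, Var(D) = 21025, σ_D = 145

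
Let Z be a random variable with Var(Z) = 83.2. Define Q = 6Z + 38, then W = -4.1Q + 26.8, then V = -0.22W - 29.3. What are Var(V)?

Var(V) = 2436.9067008

Var(Q) = 6²·83.2 = 2995.2.
Var(W) = (-4.1)²·2995.2 = 50349.312.
Var(V) = (-0.22)²·50349.312 = 2436.9067008.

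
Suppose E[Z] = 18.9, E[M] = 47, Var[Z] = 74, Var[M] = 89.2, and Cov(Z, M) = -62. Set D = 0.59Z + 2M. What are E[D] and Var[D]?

E[D] = 0.59·E[Z] + 2·E[M] = 0.59·18.9 + 2·47 = 105.151.
Var[D] = a²·Var[Z] + b²·Var[M] + 2ab·Cov(Z, M) with a = 0.59, b = 2.
= 0.59²·74 + 2²·89.2 + 2·0.59·2·(-62)
= 25.7594 + 356.8 + (-146.32) = 236.2394.

E[D] = 105.151, Var[D] = 236.2394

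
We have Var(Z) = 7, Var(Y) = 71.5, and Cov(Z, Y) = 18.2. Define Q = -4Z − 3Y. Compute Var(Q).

Var(Q) = a²·Var(Z) + b²·Var(Y) + 2ab·Cov(Z, Y) with a = -4, b = -3.
= (-4)²·7 + (-3)²·71.5 + 2·(-4)·(-3)·18.2
= 112 + 643.5 + 436.8 = 1192.3.

Var(Q) = 1192.3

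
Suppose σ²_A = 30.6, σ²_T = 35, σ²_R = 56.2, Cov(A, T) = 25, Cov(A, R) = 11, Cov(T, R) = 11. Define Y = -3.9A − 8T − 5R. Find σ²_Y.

σ²_Y = 6979.426

σ²_Y = a²·σ²_A + b²·σ²_T + c²·σ²_R + 2ab·Cov(A, T) + 2ac·Cov(A, R) + 2bc·Cov(T, R), with a = -3.9, b = -8, c = -5.
= 465.426 + 2240 + 1405 + 1560 + 429 + 880
= 6979.426.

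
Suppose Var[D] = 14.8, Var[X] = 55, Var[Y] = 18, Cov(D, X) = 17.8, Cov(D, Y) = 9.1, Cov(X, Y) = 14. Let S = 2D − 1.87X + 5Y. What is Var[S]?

Var[S] = 488.5855

Var[S] = a²·Var[D] + b²·Var[X] + c²·Var[Y] + 2ab·Cov(D, X) + 2ac·Cov(D, Y) + 2bc·Cov(X, Y), with a = 2, b = -1.87, c = 5.
= 59.2 + 192.3295 + 450 + (-133.144) + 182 + (-261.8)
= 488.5855.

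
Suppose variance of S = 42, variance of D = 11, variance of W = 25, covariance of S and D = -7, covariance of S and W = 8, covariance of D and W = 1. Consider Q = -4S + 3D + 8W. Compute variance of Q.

variance of Q = a²·variance of S + b²·variance of D + c²·variance of W + 2ab·covariance of S and D + 2ac·covariance of S and W + 2bc·covariance of D and W, with a = -4, b = 3, c = 8.
= 672 + 99 + 1600 + 168 + (-512) + 48
= 2075.

variance of Q = 2075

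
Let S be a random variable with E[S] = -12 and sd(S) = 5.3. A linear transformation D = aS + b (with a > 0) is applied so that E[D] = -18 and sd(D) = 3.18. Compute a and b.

a = 0.6, b = -10.8

sd(D) = a·sd(S) (a > 0), so a = 3.18/5.3 = 0.6.
E[D] = a·E[S] + b, so b = -18 − 0.6·(-12) = -10.8.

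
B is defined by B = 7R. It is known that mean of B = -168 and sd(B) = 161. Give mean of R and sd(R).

mean of R = -24, sd(R) = 23

From B = 7R: mean of B = a·mean of R + b, so mean of R = (mean of B − b)/a = (-168 − 0)/7 = -24.
sd(B) = |a|·sd(R), so sd(R) = 161/|7| = 23.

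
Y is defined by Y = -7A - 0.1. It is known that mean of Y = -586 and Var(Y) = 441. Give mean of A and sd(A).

mean of A = 83.7, sd(A) = 3

From Y = -7A - 0.1: mean of Y = a·mean of A + b, so mean of A = (mean of Y − b)/a = (-586 − (-0.1))/(-7) = 83.7.
sd(Y) = √441 = 21.
sd(Y) = |a|·sd(A), so sd(A) = 21/|-7| = 3.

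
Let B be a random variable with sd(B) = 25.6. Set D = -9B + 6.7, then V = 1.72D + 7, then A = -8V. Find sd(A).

sd(A) = 3170.304

sd(D) = |-9|·25.6 = 230.4.
sd(V) = |1.72|·230.4 = 396.288.
sd(A) = |-8|·396.288 = 3170.304.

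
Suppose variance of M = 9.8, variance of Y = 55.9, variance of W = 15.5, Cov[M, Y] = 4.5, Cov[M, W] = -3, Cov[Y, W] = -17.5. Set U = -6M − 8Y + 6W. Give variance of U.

variance of U = a²·variance of M + b²·variance of Y + c²·variance of W + 2ab·Cov[M, Y] + 2ac·Cov[M, W] + 2bc·Cov[Y, W], with a = -6, b = -8, c = 6.
= 352.8 + 3577.6 + 558 + 432 + 216 + 1680
= 6816.4.

variance of U = 6816.4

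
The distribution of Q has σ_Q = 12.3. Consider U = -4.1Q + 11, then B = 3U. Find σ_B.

σ_U = |-4.1|·12.3 = 50.43.
σ_B = |3|·50.43 = 151.29.

σ_B = 151.29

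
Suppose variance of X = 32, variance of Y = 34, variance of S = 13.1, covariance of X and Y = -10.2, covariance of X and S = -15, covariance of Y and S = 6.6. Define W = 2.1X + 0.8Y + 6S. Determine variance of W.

variance of W = 285.568

variance of W = a²·variance of X + b²·variance of Y + c²·variance of S + 2ab·covariance of X and Y + 2ac·covariance of X and S + 2bc·covariance of Y and S, with a = 2.1, b = 0.8, c = 6.
= 141.12 + 21.76 + 471.6 + (-34.272) + (-378) + 63.36
= 285.568.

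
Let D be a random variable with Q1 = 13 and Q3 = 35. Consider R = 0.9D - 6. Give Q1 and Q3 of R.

Q1(R) = 5.7, Q3(R) = 25.5

a = 0.9 > 0: Q1(R) = a·Q1(D)+b = 5.7, Q3(R) = a·Q3(D)+b = 25.5.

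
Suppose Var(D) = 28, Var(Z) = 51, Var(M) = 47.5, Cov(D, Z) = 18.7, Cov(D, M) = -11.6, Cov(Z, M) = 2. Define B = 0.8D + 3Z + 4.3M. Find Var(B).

Var(B) = 1416.747

Var(B) = a²·Var(D) + b²·Var(Z) + c²·Var(M) + 2ab·Cov(D, Z) + 2ac·Cov(D, M) + 2bc·Cov(Z, M), with a = 0.8, b = 3, c = 4.3.
= 17.92 + 459 + 878.275 + 89.76 + (-79.808) + 51.6
= 1416.747.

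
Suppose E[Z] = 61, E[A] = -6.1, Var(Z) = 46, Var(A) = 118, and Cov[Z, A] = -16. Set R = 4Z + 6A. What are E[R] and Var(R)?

E[R] = 207.4, Var(R) = 4216

E[R] = 4·E[Z] + 6·E[A] = 4·61 + 6·(-6.1) = 207.4.
Var(R) = a²·Var(Z) + b²·Var(A) + 2ab·Cov[Z, A] with a = 4, b = 6.
= 4²·46 + 6²·118 + 2·4·6·(-16)
= 736 + 4248 + (-768) = 4216.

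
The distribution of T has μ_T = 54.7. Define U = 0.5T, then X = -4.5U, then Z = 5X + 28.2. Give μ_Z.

μ_Z = -587.175

μ_U = 0.5·54.7 = 27.35.
μ_X = (-4.5)·27.35 = -123.075.
μ_Z = 5·(-123.075) + 28.2 = -587.175.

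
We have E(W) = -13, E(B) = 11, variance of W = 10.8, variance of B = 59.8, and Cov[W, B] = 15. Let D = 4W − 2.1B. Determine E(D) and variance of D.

E(D) = -75.1, variance of D = 184.518

E(D) = 4·E(W) + (-2.1)·E(B) = 4·(-13) + (-2.1)·11 = -75.1.
variance of D = a²·variance of W + b²·variance of B + 2ab·Cov[W, B] with a = 4, b = -2.1.
= 4²·10.8 + (-2.1)²·59.8 + 2·4·(-2.1)·15
= 172.8 + 263.718 + (-252) = 184.518.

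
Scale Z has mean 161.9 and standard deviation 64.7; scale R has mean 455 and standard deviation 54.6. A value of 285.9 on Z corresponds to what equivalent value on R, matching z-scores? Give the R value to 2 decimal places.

z = (285.9 − 161.9)/64.7 ≈ 1.9165.
R = 455 + z·54.6 = 455 + (285.9 − 161.9)·54.6/64.7 ≈ 559.64.

R = 559.64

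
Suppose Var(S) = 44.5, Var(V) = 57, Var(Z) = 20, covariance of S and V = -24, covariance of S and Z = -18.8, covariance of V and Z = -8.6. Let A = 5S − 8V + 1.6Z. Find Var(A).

Var(A) = 6651.06

Var(A) = a²·Var(S) + b²·Var(V) + c²·Var(Z) + 2ab·covariance of S and V + 2ac·covariance of S and Z + 2bc·covariance of V and Z, with a = 5, b = -8, c = 1.6.
= 1112.5 + 3648 + 51.2 + 1920 + (-300.8) + 220.16
= 6651.06.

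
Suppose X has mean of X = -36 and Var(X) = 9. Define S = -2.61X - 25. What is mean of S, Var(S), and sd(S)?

S = -2.61X - 25 is linear with a = -2.61, b = -25.
mean of S = a·mean of X + b = (-2.61)·(-36) + (-25) = 68.96.
Var(S) = a²·Var(X) = (-2.61)²·9 = 61.3089 (the additive constant -25 does not affect variance).
sd(X) = √9 = 3.
sd(S) = |a|·sd(X) = |-2.61|·3 = 7.83.

mean of S = 68.96, Var(S) = 61.3089, sd(S) = 7.83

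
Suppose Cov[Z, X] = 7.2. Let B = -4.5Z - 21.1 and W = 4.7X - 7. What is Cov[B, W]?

Cov[B, W] = a·c·Cov[Z, X] = (-4.5)·4.7·7.2 = -152.28. Additive constants drop out.

Cov[B, W] = -152.28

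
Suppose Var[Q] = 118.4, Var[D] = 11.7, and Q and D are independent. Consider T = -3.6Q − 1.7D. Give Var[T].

Var[T] = 1568.277

Var[T] = a²·Var[Q] + b²·Var[D] + 2ab·Cov[Q, D] with a = -3.6, b = -1.7.
Independence gives Cov[Q, D] = 0.
= (-3.6)²·118.4 + (-1.7)²·11.7 + 2·(-3.6)·(-1.7)·0
= 1534.464 + 33.813 + 0 = 1568.277.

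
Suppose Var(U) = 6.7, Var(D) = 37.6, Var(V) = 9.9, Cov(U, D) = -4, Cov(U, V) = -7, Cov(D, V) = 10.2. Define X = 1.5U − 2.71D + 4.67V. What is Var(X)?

Var(X) = 183.39499

Var(X) = a²·Var(U) + b²·Var(D) + c²·Var(V) + 2ab·Cov(U, D) + 2ac·Cov(U, V) + 2bc·Cov(D, V), with a = 1.5, b = -2.71, c = 4.67.
= 15.075 + 276.13816 + 215.90811 + 32.52 + (-98.07) + (-258.17628)
= 183.39499.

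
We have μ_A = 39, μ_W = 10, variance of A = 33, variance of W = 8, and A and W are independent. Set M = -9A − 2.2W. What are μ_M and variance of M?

μ_M = -373, variance of M = 2711.72

μ_M = (-9)·μ_A + (-2.2)·μ_W = (-9)·39 + (-2.2)·10 = -373.
variance of M = a²·variance of A + b²·variance of W + 2ab·covariance of A and W with a = -9, b = -2.2.
Independence gives covariance of A and W = 0.
= (-9)²·33 + (-2.2)²·8 + 2·(-9)·(-2.2)·0
= 2673 + 38.72 + 0 = 2711.72.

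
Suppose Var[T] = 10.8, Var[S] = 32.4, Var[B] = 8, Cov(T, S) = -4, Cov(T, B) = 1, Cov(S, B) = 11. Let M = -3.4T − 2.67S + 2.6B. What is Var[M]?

Var[M] = 166.87636

Var[M] = a²·Var[T] + b²·Var[S] + c²·Var[B] + 2ab·Cov(T, S) + 2ac·Cov(T, B) + 2bc·Cov(S, B), with a = -3.4, b = -2.67, c = 2.6.
= 124.848 + 230.97636 + 54.08 + (-72.624) + (-17.68) + (-152.724)
= 166.87636.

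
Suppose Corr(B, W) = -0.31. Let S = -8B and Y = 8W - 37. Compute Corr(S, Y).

Corr(S, Y) = 0.31

Linear rescalings preserve |correlation|; the slopes -8 and 8 have opposite signs, so the correlation flips sign: Corr(S, Y) = −Corr(B, W) = 0.31.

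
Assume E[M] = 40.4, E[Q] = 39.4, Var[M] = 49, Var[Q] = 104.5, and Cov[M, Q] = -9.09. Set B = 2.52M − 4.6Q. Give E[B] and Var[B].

E[B] = 2.52·E[M] + (-4.6)·E[Q] = 2.52·40.4 + (-4.6)·39.4 = -79.432.
Var[B] = a²·Var[M] + b²·Var[Q] + 2ab·Cov[M, Q] with a = 2.52, b = -4.6.
= 2.52²·49 + (-4.6)²·104.5 + 2·2.52·(-4.6)·(-9.09)
= 311.1696 + 2211.22 + 210.74256 = 2733.13216.

E[B] = -79.432, Var[B] = 2733.13216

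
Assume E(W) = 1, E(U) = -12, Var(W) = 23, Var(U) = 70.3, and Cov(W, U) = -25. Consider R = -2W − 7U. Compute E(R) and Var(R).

E(R) = (-2)·E(W) + (-7)·E(U) = (-2)·1 + (-7)·(-12) = 82.
Var(R) = a²·Var(W) + b²·Var(U) + 2ab·Cov(W, U) with a = -2, b = -7.
= (-2)²·23 + (-7)²·70.3 + 2·(-2)·(-7)·(-25)
= 92 + 3444.7 + (-700) = 2836.7.

E(R) = 82, Var(R) = 2836.7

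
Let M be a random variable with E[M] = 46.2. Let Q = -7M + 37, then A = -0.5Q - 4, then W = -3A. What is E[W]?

E[Q] = (-7)·46.2 + 37 = -286.4.
E[A] = (-0.5)·(-286.4) + (-4) = 139.2.
E[W] = (-3)·139.2 = -417.6.

E[W] = -417.6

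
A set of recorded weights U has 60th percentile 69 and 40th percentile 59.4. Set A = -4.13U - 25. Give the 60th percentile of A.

60th percentile of A = -270.322

Since a = -4.13 < 0 the transformation is decreasing, reversing order: the 60th percentile of A corresponds to the 40th percentile of U.
So P_{60}(A) = a·P_{40}(U) + b = (-4.13)·59.4 + (-25) = -270.322.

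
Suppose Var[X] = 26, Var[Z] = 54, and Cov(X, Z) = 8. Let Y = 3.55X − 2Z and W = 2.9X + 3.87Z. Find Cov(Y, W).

By bilinearity, Cov(Y, W) = ac·Var[X] + bd·Var[Z] + (ad+bc)·Cov(X, Z), with a=3.55, b=-2, c=2.9, d=3.87.
ac·Var[X] = 3.55·2.9·26 = 267.67
bd·Var[Z] = (-2)·3.87·54 = -417.96
(ad+bc)·Cov(X, Z) = (7.9385)·8 = 63.508
Cov(Y, W) = 267.67 + (-417.96) + 63.508 = -86.782.

Cov(Y, W) = -86.782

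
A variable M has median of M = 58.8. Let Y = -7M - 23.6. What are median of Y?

median of Y = -435.2

A linear map preserves order up to sign, so median of Y = a·median of M + b = (-7)·58.8 + (-23.6) = -435.2.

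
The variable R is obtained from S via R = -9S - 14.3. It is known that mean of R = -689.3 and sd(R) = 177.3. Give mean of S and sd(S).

From R = -9S - 14.3: mean of R = a·mean of S + b, so mean of S = (mean of R − b)/a = (-689.3 − (-14.3))/(-9) = 75.
sd(R) = |a|·sd(S), so sd(S) = 177.3/|-9| = 19.7.

mean of S = 75, sd(S) = 19.7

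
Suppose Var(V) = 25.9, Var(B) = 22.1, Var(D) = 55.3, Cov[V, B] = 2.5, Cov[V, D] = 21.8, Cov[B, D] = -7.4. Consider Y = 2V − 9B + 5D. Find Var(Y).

Var(Y) = a²·Var(V) + b²·Var(B) + c²·Var(D) + 2ab·Cov[V, B] + 2ac·Cov[V, D] + 2bc·Cov[B, D], with a = 2, b = -9, c = 5.
= 103.6 + 1790.1 + 1382.5 + (-90) + 436 + 666
= 4288.2.

Var(Y) = 4288.2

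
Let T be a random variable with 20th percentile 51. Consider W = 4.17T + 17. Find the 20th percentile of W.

20th percentile of W = 229.67

Since a = 4.17 > 0 the transformation is increasing, so the 20th percentile of W = a·(P_{20} of T) + b = 4.17·51 + 17 = 229.67.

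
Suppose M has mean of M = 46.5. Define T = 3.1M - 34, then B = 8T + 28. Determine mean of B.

mean of B = 909.2

mean of T = 3.1·46.5 + (-34) = 110.15.
mean of B = 8·110.15 + 28 = 909.2.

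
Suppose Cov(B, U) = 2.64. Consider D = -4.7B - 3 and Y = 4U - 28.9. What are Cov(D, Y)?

Cov(D, Y) = a·c·Cov(B, U) = (-4.7)·4·2.64 = -49.632. Additive constants drop out.

Cov(D, Y) = -49.632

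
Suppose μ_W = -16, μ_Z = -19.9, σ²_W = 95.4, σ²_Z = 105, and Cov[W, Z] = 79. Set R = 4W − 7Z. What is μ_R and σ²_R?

μ_R = 75.3, σ²_R = 2247.4

μ_R = 4·μ_W + (-7)·μ_Z = 4·(-16) + (-7)·(-19.9) = 75.3.
σ²_R = a²·σ²_W + b²·σ²_Z + 2ab·Cov[W, Z] with a = 4, b = -7.
= 4²·95.4 + (-7)²·105 + 2·4·(-7)·79
= 1526.4 + 5145 + (-4424) = 2247.4.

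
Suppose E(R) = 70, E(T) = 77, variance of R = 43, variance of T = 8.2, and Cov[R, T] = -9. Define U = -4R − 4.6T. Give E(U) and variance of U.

E(U) = (-4)·E(R) + (-4.6)·E(T) = (-4)·70 + (-4.6)·77 = -634.2.
variance of U = a²·variance of R + b²·variance of T + 2ab·Cov[R, T] with a = -4, b = -4.6.
= (-4)²·43 + (-4.6)²·8.2 + 2·(-4)·(-4.6)·(-9)
= 688 + 173.512 + (-331.2) = 530.312.

E(U) = -634.2, variance of U = 530.312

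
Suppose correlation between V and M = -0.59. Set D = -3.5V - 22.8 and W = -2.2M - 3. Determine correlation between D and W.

correlation between D and W = -0.59

Linear rescalings preserve correlation up to sign; here the slopes -3.5 and -2.2 have the same sign, so correlation between D and W = correlation between V and M = -0.59.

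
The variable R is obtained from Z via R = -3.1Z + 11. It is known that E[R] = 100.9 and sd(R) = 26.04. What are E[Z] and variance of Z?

From R = -3.1Z + 11: E[R] = a·E[Z] + b, so E[Z] = (E[R] − b)/a = (100.9 − 11)/(-3.1) = -29.
variance of R = 26.04² = 678.0816.
variance of R = a²·variance of Z, so variance of Z = 678.0816/(-3.1)² = 70.56.

E[Z] = -29, variance of Z = 70.56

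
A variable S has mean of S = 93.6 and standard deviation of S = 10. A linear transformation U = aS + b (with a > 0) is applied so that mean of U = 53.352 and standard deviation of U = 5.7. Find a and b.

a = 0.57, b = 0

standard deviation of U = a·standard deviation of S (a > 0), so a = 5.7/10 = 0.57.
mean of U = a·mean of S + b, so b = 53.352 − 0.57·93.6 = 0.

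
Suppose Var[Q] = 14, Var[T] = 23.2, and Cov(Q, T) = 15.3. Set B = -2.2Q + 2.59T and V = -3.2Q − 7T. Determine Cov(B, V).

Cov(B, V) = -213.2424

By bilinearity, Cov(B, V) = ac·Var[Q] + bd·Var[T] + (ad+bc)·Cov(Q, T), with a=-2.2, b=2.59, c=-3.2, d=-7.
ac·Var[Q] = (-2.2)·(-3.2)·14 = 98.56
bd·Var[T] = 2.59·(-7)·23.2 = -420.616
(ad+bc)·Cov(Q, T) = (7.112)·15.3 = 108.8136
Cov(B, V) = 98.56 + (-420.616) + 108.8136 = -213.2424.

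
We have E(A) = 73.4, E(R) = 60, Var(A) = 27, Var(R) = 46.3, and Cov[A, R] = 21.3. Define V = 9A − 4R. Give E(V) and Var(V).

E(V) = 9·E(A) + (-4)·E(R) = 9·73.4 + (-4)·60 = 420.6.
Var(V) = a²·Var(A) + b²·Var(R) + 2ab·Cov[A, R] with a = 9, b = -4.
= 9²·27 + (-4)²·46.3 + 2·9·(-4)·21.3
= 2187 + 740.8 + (-1533.6) = 1394.2.

E(V) = 420.6, Var(V) = 1394.2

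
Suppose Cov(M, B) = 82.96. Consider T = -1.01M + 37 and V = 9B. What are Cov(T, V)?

Cov(T, V) = -754.1064

Cov(T, V) = a·c·Cov(M, B) = (-1.01)·9·82.96 = -754.1064. Additive constants drop out.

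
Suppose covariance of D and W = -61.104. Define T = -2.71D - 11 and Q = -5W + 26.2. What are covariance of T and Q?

covariance of T and Q = a·c·covariance of D and W = (-2.71)·(-5)·(-61.104) = -827.9592. Additive constants drop out.

covariance of T and Q = -827.9592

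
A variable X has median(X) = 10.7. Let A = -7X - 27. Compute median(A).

median(A) = -101.9

A linear map preserves order up to sign, so median(A) = a·median(X) + b = (-7)·10.7 + (-27) = -101.9.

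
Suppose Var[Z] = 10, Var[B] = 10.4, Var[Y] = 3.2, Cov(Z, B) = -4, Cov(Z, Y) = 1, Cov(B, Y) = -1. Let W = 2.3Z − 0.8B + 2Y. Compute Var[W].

Var[W] = 99.476

Var[W] = a²·Var[Z] + b²·Var[B] + c²·Var[Y] + 2ab·Cov(Z, B) + 2ac·Cov(Z, Y) + 2bc·Cov(B, Y), with a = 2.3, b = -0.8, c = 2.
= 52.9 + 6.656 + 12.8 + 14.72 + 9.2 + 3.2
= 99.476.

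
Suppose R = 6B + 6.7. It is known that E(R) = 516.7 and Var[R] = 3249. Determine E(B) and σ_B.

From R = 6B + 6.7: E(R) = a·E(B) + b, so E(B) = (E(R) − b)/a = (516.7 − 6.7)/6 = 85.
σ_R = √3249 = 57.
σ_R = |a|·σ_B, so σ_B = 57/|6| = 9.5.

E(B) = 85, σ_B = 9.5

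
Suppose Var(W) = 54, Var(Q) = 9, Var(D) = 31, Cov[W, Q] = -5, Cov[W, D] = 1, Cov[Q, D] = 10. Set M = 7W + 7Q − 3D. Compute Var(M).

Var(M) = 2414

Var(M) = a²·Var(W) + b²·Var(Q) + c²·Var(D) + 2ab·Cov[W, Q] + 2ac·Cov[W, D] + 2bc·Cov[Q, D], with a = 7, b = 7, c = -3.
= 2646 + 441 + 279 + (-490) + (-42) + (-420)
= 2414.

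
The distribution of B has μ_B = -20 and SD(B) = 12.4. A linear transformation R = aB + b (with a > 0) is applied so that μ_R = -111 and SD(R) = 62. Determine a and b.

a = 5, b = -11

SD(R) = a·SD(B) (a > 0), so a = 62/12.4 = 5.
μ_R = a·μ_B + b, so b = -111 − 5·(-20) = -11.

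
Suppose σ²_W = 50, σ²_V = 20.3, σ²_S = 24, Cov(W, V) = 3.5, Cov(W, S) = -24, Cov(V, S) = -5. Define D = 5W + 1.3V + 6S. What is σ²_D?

σ²_D = a²·σ²_W + b²·σ²_V + c²·σ²_S + 2ab·Cov(W, V) + 2ac·Cov(W, S) + 2bc·Cov(V, S), with a = 5, b = 1.3, c = 6.
= 1250 + 34.307 + 864 + 45.5 + (-1440) + (-78)
= 675.807.

σ²_D = 675.807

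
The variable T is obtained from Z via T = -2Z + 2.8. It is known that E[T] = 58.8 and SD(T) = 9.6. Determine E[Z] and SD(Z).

From T = -2Z + 2.8: E[T] = a·E[Z] + b, so E[Z] = (E[T] − b)/a = (58.8 − 2.8)/(-2) = -28.
SD(T) = |a|·SD(Z), so SD(Z) = 9.6/|-2| = 4.8.

E[Z] = -28, SD(Z) = 4.8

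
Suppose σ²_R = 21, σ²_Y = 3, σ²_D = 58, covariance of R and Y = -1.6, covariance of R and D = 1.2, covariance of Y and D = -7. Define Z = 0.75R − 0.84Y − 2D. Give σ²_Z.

σ²_Z = a²·σ²_R + b²·σ²_Y + c²·σ²_D + 2ab·covariance of R and Y + 2ac·covariance of R and D + 2bc·covariance of Y and D, with a = 0.75, b = -0.84, c = -2.
= 11.8125 + 2.1168 + 232 + 2.016 + (-3.6) + (-23.52)
= 220.8253.

σ²_Z = 220.8253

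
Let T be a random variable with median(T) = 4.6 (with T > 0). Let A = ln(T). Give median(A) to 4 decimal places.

median(A) = 1.5261

ln(T) is monotone on this domain, so median(A) = ln(4.6) ≈ 1.5261.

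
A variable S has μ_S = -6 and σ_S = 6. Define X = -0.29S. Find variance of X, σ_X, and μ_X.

variance of X = 3.0276, σ_X = 1.74, μ_X = 1.74

X = -0.29S is linear with a = -0.29, b = 0.
variance of S = 6² = 36.
variance of X = a²·variance of S = (-0.29)²·36 = 3.0276.
σ_X = |a|·σ_S = |-0.29|·6 = 1.74.
μ_X = a·μ_S + b = (-0.29)·(-6) = 1.74.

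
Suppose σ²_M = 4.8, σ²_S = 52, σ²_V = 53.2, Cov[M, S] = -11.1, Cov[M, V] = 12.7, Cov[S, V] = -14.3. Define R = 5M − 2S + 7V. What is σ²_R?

σ²_R = 4446.2

σ²_R = a²·σ²_M + b²·σ²_S + c²·σ²_V + 2ab·Cov[M, S] + 2ac·Cov[M, V] + 2bc·Cov[S, V], with a = 5, b = -2, c = 7.
= 120 + 208 + 2606.8 + 222 + 889 + 400.4
= 4446.2.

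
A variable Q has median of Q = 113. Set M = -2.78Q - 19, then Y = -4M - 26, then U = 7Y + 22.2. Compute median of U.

median of U = 9168.12

median of M = (-2.78)·113 + (-19) = -333.14.
median of Y = (-4)·(-333.14) + (-26) = 1306.56.
median of U = 7·1306.56 + 22.2 = 9168.12.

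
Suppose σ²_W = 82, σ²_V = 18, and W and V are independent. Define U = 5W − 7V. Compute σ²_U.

σ²_U = a²·σ²_W + b²·σ²_V + 2ab·covariance of W and V with a = 5, b = -7.
Independence gives covariance of W and V = 0.
= 5²·82 + (-7)²·18 + 2·5·(-7)·0
= 2050 + 882 + 0 = 2932.

σ²_U = 2932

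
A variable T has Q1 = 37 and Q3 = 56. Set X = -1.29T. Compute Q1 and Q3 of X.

a = -1.29 < 0 reverses order: Q1(X) comes from Q3(T), Q3(X) from Q1(T).
Q1(X) = (-1.29)·56 = -72.24; Q3(X) = (-1.29)·37 = -47.73.

Q1(X) = -72.24, Q3(X) = -47.73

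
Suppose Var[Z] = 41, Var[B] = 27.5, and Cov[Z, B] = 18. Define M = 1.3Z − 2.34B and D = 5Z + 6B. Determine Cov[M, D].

By bilinearity, Cov[M, D] = ac·Var[Z] + bd·Var[B] + (ad+bc)·Cov[Z, B], with a=1.3, b=-2.34, c=5, d=6.
ac·Var[Z] = 1.3·5·41 = 266.5
bd·Var[B] = (-2.34)·6·27.5 = -386.1
(ad+bc)·Cov[Z, B] = (-3.9)·18 = -70.2
Cov[M, D] = 266.5 + (-386.1) + (-70.2) = -189.8.

Cov[M, D] = -189.8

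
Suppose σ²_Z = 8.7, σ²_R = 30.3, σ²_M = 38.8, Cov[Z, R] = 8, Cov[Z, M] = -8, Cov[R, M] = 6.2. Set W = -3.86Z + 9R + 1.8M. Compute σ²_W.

σ²_W = a²·σ²_Z + b²·σ²_R + c²·σ²_M + 2ab·Cov[Z, R] + 2ac·Cov[Z, M] + 2bc·Cov[R, M], with a = -3.86, b = 9, c = 1.8.
= 129.62652 + 2454.3 + 125.712 + (-555.84) + 111.168 + 200.88
= 2465.84652.

σ²_W = 2465.84652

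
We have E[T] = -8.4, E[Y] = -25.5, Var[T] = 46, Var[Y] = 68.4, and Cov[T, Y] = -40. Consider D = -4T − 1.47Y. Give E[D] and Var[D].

E[D] = 71.085, Var[D] = 413.40556

E[D] = (-4)·E[T] + (-1.47)·E[Y] = (-4)·(-8.4) + (-1.47)·(-25.5) = 71.085.
Var[D] = a²·Var[T] + b²·Var[Y] + 2ab·Cov[T, Y] with a = -4, b = -1.47.
= (-4)²·46 + (-1.47)²·68.4 + 2·(-4)·(-1.47)·(-40)
= 736 + 147.80556 + (-470.4) = 413.40556.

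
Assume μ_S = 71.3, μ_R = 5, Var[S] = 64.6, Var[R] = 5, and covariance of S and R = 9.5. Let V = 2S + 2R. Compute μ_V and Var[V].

μ_V = 152.6, Var[V] = 354.4

μ_V = 2·μ_S + 2·μ_R = 2·71.3 + 2·5 = 152.6.
Var[V] = a²·Var[S] + b²·Var[R] + 2ab·covariance of S and R with a = 2, b = 2.
= 2²·64.6 + 2²·5 + 2·2·2·9.5
= 258.4 + 20 + 76 = 354.4.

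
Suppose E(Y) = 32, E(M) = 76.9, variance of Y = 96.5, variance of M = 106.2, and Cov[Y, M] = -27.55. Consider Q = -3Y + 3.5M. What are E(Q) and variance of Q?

E(Q) = 173.15, variance of Q = 2748

E(Q) = (-3)·E(Y) + 3.5·E(M) = (-3)·32 + 3.5·76.9 = 173.15.
variance of Q = a²·variance of Y + b²·variance of M + 2ab·Cov[Y, M] with a = -3, b = 3.5.
= (-3)²·96.5 + 3.5²·106.2 + 2·(-3)·3.5·(-27.55)
= 868.5 + 1300.95 + 578.55 = 2748.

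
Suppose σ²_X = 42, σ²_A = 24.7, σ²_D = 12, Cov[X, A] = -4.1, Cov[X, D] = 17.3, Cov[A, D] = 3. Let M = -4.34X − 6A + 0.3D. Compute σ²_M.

σ²_M = a²·σ²_X + b²·σ²_A + c²·σ²_D + 2ab·Cov[X, A] + 2ac·Cov[X, D] + 2bc·Cov[A, D], with a = -4.34, b = -6, c = 0.3.
= 791.0952 + 889.2 + 1.08 + (-213.528) + (-45.0492) + (-10.8)
= 1411.998.

σ²_M = 1411.998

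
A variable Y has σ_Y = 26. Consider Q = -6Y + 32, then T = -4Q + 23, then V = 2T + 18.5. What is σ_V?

σ_Q = |-6|·26 = 156.
σ_T = |-4|·156 = 624.
σ_V = |2|·624 = 1248.

σ_V = 1248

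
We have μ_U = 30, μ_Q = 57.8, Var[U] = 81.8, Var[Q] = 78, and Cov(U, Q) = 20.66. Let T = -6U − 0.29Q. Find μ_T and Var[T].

μ_T = (-6)·μ_U + (-0.29)·μ_Q = (-6)·30 + (-0.29)·57.8 = -196.762.
Var[T] = a²·Var[U] + b²·Var[Q] + 2ab·Cov(U, Q) with a = -6, b = -0.29.
= (-6)²·81.8 + (-0.29)²·78 + 2·(-6)·(-0.29)·20.66
= 2944.8 + 6.5598 + 71.8968 = 3023.2566.

μ_T = -196.762, Var[T] = 3023.2566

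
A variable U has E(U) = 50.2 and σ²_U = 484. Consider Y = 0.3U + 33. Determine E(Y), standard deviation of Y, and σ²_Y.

Y = 0.3U + 33 is linear with a = 0.3, b = 33.
E(Y) = a·E(U) + b = 0.3·50.2 + 33 = 48.06.
standard deviation of U = √484 = 22.
standard deviation of Y = |a|·standard deviation of U = |0.3|·22 = 6.6.
σ²_Y = a²·σ²_U = 0.3²·484 = 43.56 (the additive constant 33 does not affect variance).

E(Y) = 48.06, standard deviation of Y = 6.6, σ²_Y = 43.56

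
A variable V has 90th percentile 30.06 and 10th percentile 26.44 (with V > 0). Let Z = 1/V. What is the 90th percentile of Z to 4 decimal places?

1/V is decreasing on V > 0, so percentile order reverses: P_{90}(Z) uses P_{10}(V) = 26.44.
P_{90}(Z) = 1/26.44 ≈ 0.0378.

90th percentile of Z = 0.0378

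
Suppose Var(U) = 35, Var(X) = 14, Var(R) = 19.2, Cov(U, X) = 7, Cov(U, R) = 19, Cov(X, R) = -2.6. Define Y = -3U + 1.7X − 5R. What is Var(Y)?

Var(Y) = 1378.26

Var(Y) = a²·Var(U) + b²·Var(X) + c²·Var(R) + 2ab·Cov(U, X) + 2ac·Cov(U, R) + 2bc·Cov(X, R), with a = -3, b = 1.7, c = -5.
= 315 + 40.46 + 480 + (-71.4) + 570 + 44.2
= 1378.26.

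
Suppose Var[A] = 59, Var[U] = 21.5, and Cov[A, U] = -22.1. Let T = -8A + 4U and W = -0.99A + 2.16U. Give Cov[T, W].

By bilinearity, Cov[T, W] = ac·Var[A] + bd·Var[U] + (ad+bc)·Cov[A, U], with a=-8, b=4, c=-0.99, d=2.16.
ac·Var[A] = (-8)·(-0.99)·59 = 467.28
bd·Var[U] = 4·2.16·21.5 = 185.76
(ad+bc)·Cov[A, U] = (-21.24)·(-22.1) = 469.404
Cov[T, W] = 467.28 + 185.76 + 469.404 = 1122.444.

Cov[T, W] = 1122.444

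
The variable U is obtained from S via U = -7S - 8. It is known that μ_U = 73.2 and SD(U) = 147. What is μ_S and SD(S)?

From U = -7S - 8: μ_U = a·μ_S + b, so μ_S = (μ_U − b)/a = (73.2 − (-8))/(-7) = -11.6.
SD(U) = |a|·SD(S), so SD(S) = 147/|-7| = 21.

μ_S = -11.6, SD(S) = 21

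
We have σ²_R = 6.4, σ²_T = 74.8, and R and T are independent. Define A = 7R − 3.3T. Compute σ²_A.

σ²_A = 1128.172

σ²_A = a²·σ²_R + b²·σ²_T + 2ab·covariance of R and T with a = 7, b = -3.3.
Independence gives covariance of R and T = 0.
= 7²·6.4 + (-3.3)²·74.8 + 2·7·(-3.3)·0
= 313.6 + 814.572 + 0 = 1128.172.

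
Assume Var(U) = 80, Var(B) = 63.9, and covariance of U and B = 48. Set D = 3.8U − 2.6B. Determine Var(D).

Var(D) = a²·Var(U) + b²·Var(B) + 2ab·covariance of U and B with a = 3.8, b = -2.6.
= 3.8²·80 + (-2.6)²·63.9 + 2·3.8·(-2.6)·48
= 1155.2 + 431.964 + (-948.48) = 638.684.

Var(D) = 638.684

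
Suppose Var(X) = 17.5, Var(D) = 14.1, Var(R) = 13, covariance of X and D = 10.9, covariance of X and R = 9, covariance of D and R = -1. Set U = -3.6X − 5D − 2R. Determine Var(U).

Var(U) = 1133.3

Var(U) = a²·Var(X) + b²·Var(D) + c²·Var(R) + 2ab·covariance of X and D + 2ac·covariance of X and R + 2bc·covariance of D and R, with a = -3.6, b = -5, c = -2.
= 226.8 + 352.5 + 52 + 392.4 + 129.6 + (-20)
= 1133.3.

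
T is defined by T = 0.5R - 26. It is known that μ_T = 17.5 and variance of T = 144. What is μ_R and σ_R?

μ_R = 87, σ_R = 24

From T = 0.5R - 26: μ_T = a·μ_R + b, so μ_R = (μ_T − b)/a = (17.5 − (-26))/0.5 = 87.
σ_T = √144 = 12.
σ_T = |a|·σ_R, so σ_R = 12/|0.5| = 24.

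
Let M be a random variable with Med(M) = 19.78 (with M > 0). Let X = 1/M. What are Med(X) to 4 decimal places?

Med(X) = 0.0506

1/M is monotone on this domain, so Med(X) = 1/(19.78) ≈ 0.0506.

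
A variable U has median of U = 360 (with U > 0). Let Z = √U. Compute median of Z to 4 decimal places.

√U is monotone on this domain, so median of Z = √(360) ≈ 18.9737.

median of Z = 18.9737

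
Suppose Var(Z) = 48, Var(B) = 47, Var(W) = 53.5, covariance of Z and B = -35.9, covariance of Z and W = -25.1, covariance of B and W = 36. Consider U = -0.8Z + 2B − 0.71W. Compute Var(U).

Var(U) = a²·Var(Z) + b²·Var(B) + c²·Var(W) + 2ab·covariance of Z and B + 2ac·covariance of Z and W + 2bc·covariance of B and W, with a = -0.8, b = 2, c = -0.71.
= 30.72 + 188 + 26.96935 + 114.88 + (-28.5136) + (-102.24)
= 229.81575.

Var(U) = 229.81575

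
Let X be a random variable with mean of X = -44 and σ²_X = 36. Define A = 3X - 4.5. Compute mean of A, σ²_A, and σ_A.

A = 3X - 4.5 is linear with a = 3, b = -4.5.
mean of A = a·mean of X + b = 3·(-44) + (-4.5) = -136.5.
σ²_A = a²·σ²_X = 3²·36 = 324 (the additive constant -4.5 does not affect variance).
σ_X = √36 = 6.
σ_A = |a|·σ_X = |3|·6 = 18.

mean of A = -136.5, σ²_A = 324, σ_A = 18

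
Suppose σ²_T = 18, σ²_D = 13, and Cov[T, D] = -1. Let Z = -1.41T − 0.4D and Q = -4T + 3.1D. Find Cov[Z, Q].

By bilinearity, Cov[Z, Q] = ac·σ²_T + bd·σ²_D + (ad+bc)·Cov[T, D], with a=-1.41, b=-0.4, c=-4, d=3.1.
ac·σ²_T = (-1.41)·(-4)·18 = 101.52
bd·σ²_D = (-0.4)·3.1·13 = -16.12
(ad+bc)·Cov[T, D] = (-2.771)·(-1) = 2.771
Cov[Z, Q] = 101.52 + (-16.12) + 2.771 = 88.171.

Cov[Z, Q] = 88.171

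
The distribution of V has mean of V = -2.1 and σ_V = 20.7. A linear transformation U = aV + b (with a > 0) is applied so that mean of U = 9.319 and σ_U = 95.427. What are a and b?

a = 4.61, b = 19

σ_U = a·σ_V (a > 0), so a = 95.427/20.7 = 4.61.
mean of U = a·mean of V + b, so b = 9.319 − 4.61·(-2.1) = 19.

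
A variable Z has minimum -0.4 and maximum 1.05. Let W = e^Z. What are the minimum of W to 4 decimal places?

min(W) = 0.6703

e^Z is increasing on this domain, so min(W) comes from min(Z) = -0.4: min(W) = exp(-0.4) ≈ 0.6703.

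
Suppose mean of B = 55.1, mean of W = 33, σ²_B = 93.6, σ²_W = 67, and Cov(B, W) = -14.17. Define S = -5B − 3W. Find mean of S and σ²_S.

mean of S = (-5)·mean of B + (-3)·mean of W = (-5)·55.1 + (-3)·33 = -374.5.
σ²_S = a²·σ²_B + b²·σ²_W + 2ab·Cov(B, W) with a = -5, b = -3.
= (-5)²·93.6 + (-3)²·67 + 2·(-5)·(-3)·(-14.17)
= 2340 + 603 + (-425.1) = 2517.9.

mean of S = -374.5, σ²_S = 2517.9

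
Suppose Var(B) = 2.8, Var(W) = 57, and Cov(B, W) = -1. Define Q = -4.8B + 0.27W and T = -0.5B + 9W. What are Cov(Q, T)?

Cov(Q, T) = 188.565

By bilinearity, Cov(Q, T) = ac·Var(B) + bd·Var(W) + (ad+bc)·Cov(B, W), with a=-4.8, b=0.27, c=-0.5, d=9.
ac·Var(B) = (-4.8)·(-0.5)·2.8 = 6.72
bd·Var(W) = 0.27·9·57 = 138.51
(ad+bc)·Cov(B, W) = (-43.335)·(-1) = 43.335
Cov(Q, T) = 6.72 + 138.51 + 43.335 = 188.565.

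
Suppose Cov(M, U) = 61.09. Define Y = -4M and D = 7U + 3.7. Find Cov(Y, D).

Cov(Y, D) = -1710.52

Cov(Y, D) = a·c·Cov(M, U) = (-4)·7·61.09 = -1710.52. Additive constants drop out.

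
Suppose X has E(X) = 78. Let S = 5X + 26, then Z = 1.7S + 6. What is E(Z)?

E(S) = 5·78 + 26 = 416.
E(Z) = 1.7·416 + 6 = 713.2.

E(Z) = 713.2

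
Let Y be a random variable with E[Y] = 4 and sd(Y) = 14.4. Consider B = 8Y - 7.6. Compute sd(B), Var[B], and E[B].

sd(B) = 115.2, Var[B] = 13271.04, E[B] = 24.4

B = 8Y - 7.6 is linear with a = 8, b = -7.6.
sd(B) = |a|·sd(Y) = |8|·14.4 = 115.2.
Var[Y] = 14.4² = 207.36.
Var[B] = a²·Var[Y] = 8²·207.36 = 13271.04 (the additive constant -7.6 does not affect variance).
E[B] = a·E[Y] + b = 8·4 + (-7.6) = 24.4.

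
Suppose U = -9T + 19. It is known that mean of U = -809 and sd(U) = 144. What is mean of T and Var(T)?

From U = -9T + 19: mean of U = a·mean of T + b, so mean of T = (mean of U − b)/a = (-809 − 19)/(-9) = 92.
Var(U) = 144² = 20736.
Var(U) = a²·Var(T), so Var(T) = 20736/(-9)² = 256.

mean of T = 92, Var(T) = 256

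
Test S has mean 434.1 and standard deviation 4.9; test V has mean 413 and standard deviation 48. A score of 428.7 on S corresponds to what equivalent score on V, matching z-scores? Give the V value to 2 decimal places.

z = (428.7 − 434.1)/4.9 ≈ -1.102.
V = 413 + z·48 = 413 + (428.7 − 434.1)·48/4.9 ≈ 360.10.

V = 360.10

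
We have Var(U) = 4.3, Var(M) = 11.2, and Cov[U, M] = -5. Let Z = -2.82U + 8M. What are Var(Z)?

Var(Z) = 976.59532

Var(Z) = a²·Var(U) + b²·Var(M) + 2ab·Cov[U, M] with a = -2.82, b = 8.
= (-2.82)²·4.3 + 8²·11.2 + 2·(-2.82)·8·(-5)
= 34.19532 + 716.8 + 225.6 = 976.59532.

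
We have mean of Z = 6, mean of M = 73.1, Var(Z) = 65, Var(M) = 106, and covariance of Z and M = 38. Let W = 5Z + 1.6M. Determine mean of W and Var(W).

mean of W = 146.96, Var(W) = 2504.36

mean of W = 5·mean of Z + 1.6·mean of M = 5·6 + 1.6·73.1 = 146.96.
Var(W) = a²·Var(Z) + b²·Var(M) + 2ab·covariance of Z and M with a = 5, b = 1.6.
= 5²·65 + 1.6²·106 + 2·5·1.6·38
= 1625 + 271.36 + 608 = 2504.36.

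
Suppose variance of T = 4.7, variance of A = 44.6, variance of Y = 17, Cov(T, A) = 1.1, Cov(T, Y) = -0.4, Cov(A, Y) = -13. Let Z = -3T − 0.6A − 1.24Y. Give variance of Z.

variance of Z = 66.1352

variance of Z = a²·variance of T + b²·variance of A + c²·variance of Y + 2ab·Cov(T, A) + 2ac·Cov(T, Y) + 2bc·Cov(A, Y), with a = -3, b = -0.6, c = -1.24.
= 42.3 + 16.056 + 26.1392 + 3.96 + (-2.976) + (-19.344)
= 66.1352.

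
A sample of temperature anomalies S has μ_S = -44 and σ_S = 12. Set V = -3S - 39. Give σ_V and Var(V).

σ_V = 36, Var(V) = 1296

V = -3S - 39 is linear with a = -3, b = -39.
σ_V = |a|·σ_S = |-3|·12 = 36.
Var(S) = 12² = 144.
Var(V) = a²·Var(S) = (-3)²·144 = 1296 (the additive constant -39 does not affect variance).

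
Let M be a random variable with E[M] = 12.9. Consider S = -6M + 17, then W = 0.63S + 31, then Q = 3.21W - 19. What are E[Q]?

E[S] = (-6)·12.9 + 17 = -60.4.
E[W] = 0.63·(-60.4) + 31 = -7.052.
E[Q] = 3.21·(-7.052) + (-19) = -41.63692.

E[Q] = -41.63692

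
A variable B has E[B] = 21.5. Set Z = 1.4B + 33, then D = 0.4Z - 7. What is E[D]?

E[D] = 18.24

E[Z] = 1.4·21.5 + 33 = 63.1.
E[D] = 0.4·63.1 + (-7) = 18.24.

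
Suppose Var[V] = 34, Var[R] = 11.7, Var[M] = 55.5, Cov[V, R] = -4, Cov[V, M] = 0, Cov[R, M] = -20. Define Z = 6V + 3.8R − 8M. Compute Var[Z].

Var[Z] = 5978.548

Var[Z] = a²·Var[V] + b²·Var[R] + c²·Var[M] + 2ab·Cov[V, R] + 2ac·Cov[V, M] + 2bc·Cov[R, M], with a = 6, b = 3.8, c = -8.
= 1224 + 168.948 + 3552 + (-182.4) + 0 + 1216
= 5978.548.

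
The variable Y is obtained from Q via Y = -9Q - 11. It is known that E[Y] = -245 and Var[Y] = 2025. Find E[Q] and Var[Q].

From Y = -9Q - 11: E[Y] = a·E[Q] + b, so E[Q] = (E[Y] − b)/a = (-245 − (-11))/(-9) = 26.
Var[Y] = a²·Var[Q], so Var[Q] = 2025/(-9)² = 25.

E[Q] = 26, Var[Q] = 25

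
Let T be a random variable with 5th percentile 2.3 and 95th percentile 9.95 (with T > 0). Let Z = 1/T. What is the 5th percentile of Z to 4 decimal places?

1/T is decreasing on T > 0, so percentile order reverses: P_{5}(Z) uses P_{95}(T) = 9.95.
P_{5}(Z) = 1/9.95 ≈ 0.1005.

5th percentile of Z = 0.1005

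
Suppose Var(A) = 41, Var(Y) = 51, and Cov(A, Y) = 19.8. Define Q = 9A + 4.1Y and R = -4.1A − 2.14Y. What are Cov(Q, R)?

Cov(Q, R) = -2674.56

By bilinearity, Cov(Q, R) = ac·Var(A) + bd·Var(Y) + (ad+bc)·Cov(A, Y), with a=9, b=4.1, c=-4.1, d=-2.14.
ac·Var(A) = 9·(-4.1)·41 = -1512.9
bd·Var(Y) = 4.1·(-2.14)·51 = -447.474
(ad+bc)·Cov(A, Y) = (-36.07)·19.8 = -714.186
Cov(Q, R) = -1512.9 + (-447.474) + (-714.186) = -2674.56.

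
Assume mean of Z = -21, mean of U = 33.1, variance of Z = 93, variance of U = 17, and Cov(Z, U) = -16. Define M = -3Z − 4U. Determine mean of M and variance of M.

mean of M = -69.4, variance of M = 725

mean of M = (-3)·mean of Z + (-4)·mean of U = (-3)·(-21) + (-4)·33.1 = -69.4.
variance of M = a²·variance of Z + b²·variance of U + 2ab·Cov(Z, U) with a = -3, b = -4.
= (-3)²·93 + (-4)²·17 + 2·(-3)·(-4)·(-16)
= 837 + 272 + (-384) = 725.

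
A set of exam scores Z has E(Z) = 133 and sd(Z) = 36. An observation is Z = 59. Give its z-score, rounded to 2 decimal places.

z = -2.06

z = (Z − E(Z)) / sd(Z) = (59 − 133) / 36 ≈ -2.06.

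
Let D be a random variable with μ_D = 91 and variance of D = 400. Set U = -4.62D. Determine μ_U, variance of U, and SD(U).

U = -4.62D is linear with a = -4.62, b = 0.
μ_U = a·μ_D + b = (-4.62)·91 = -420.42.
variance of U = a²·variance of D = (-4.62)²·400 = 8537.76.
SD(D) = √400 = 20.
SD(U) = |a|·SD(D) = |-4.62|·20 = 92.4.

μ_U = -420.42, variance of U = 8537.76, SD(U) = 92.4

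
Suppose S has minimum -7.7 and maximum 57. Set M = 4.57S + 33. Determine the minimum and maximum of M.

min(M) = -2.189, max(M) = 293.49

a = 4.57 > 0, so min(M) = a·min(S)+b = 4.57·(-7.7) + 33 = -2.189 and max(M) = 4.57·57 + 33 = 293.49.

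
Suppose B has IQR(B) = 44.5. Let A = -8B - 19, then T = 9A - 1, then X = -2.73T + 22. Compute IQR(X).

IQR(X) = 8746.92

IQR(A) = |-8|·44.5 = 356.
IQR(T) = |9|·356 = 3204.
IQR(X) = |-2.73|·3204 = 8746.92.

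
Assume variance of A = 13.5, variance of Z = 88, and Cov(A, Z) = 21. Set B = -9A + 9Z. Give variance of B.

variance of B = 4819.5

variance of B = a²·variance of A + b²·variance of Z + 2ab·Cov(A, Z) with a = -9, b = 9.
= (-9)²·13.5 + 9²·88 + 2·(-9)·9·21
= 1093.5 + 7128 + (-3402) = 4819.5.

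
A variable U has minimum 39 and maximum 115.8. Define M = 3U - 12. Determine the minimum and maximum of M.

a = 3 > 0, so min(M) = a·min(U)+b = 3·39 + (-12) = 105 and max(M) = 3·115.8 + (-12) = 335.4.

min(M) = 105, max(M) = 335.4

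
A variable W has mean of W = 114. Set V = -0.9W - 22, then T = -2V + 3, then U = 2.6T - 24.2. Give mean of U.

mean of U = 631.52

mean of V = (-0.9)·114 + (-22) = -124.6.
mean of T = (-2)·(-124.6) + 3 = 252.2.
mean of U = 2.6·252.2 + (-24.2) = 631.52.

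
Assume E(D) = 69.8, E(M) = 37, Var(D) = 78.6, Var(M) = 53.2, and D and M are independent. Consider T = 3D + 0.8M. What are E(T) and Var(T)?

E(T) = 239, Var(T) = 741.448

E(T) = 3·E(D) + 0.8·E(M) = 3·69.8 + 0.8·37 = 239.
Var(T) = a²·Var(D) + b²·Var(M) + 2ab·Cov(D, M) with a = 3, b = 0.8.
Independence gives Cov(D, M) = 0.
= 3²·78.6 + 0.8²·53.2 + 2·3·0.8·0
= 707.4 + 34.048 + 0 = 741.448.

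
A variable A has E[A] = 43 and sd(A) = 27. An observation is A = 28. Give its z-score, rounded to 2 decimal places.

z = -0.56

z = (A − E[A]) / sd(A) = (28 − 43) / 27 ≈ -0.56.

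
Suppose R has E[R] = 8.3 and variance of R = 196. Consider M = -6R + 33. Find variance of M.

variance of M = 7056

M = -6R + 33 is linear with a = -6, b = 33.
variance of M = a²·variance of R = (-6)²·196 = 7056 (the additive constant 33 does not affect variance).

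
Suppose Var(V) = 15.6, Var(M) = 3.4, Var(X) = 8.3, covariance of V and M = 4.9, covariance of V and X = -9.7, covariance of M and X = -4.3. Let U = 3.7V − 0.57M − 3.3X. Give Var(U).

Var(U) = 505.08486

Var(U) = a²·Var(V) + b²·Var(M) + c²·Var(X) + 2ab·covariance of V and M + 2ac·covariance of V and X + 2bc·covariance of M and X, with a = 3.7, b = -0.57, c = -3.3.
= 213.564 + 1.10466 + 90.387 + (-20.6682) + 236.874 + (-16.1766)
= 505.08486.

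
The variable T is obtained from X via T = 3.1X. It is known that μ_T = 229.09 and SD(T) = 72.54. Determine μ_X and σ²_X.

μ_X = 73.9, σ²_X = 547.56

From T = 3.1X: μ_T = a·μ_X + b, so μ_X = (μ_T − b)/a = (229.09 − 0)/3.1 = 73.9.
σ²_T = 72.54² = 5262.0516.
σ²_T = a²·σ²_X, so σ²_X = 5262.0516/3.1² = 547.56.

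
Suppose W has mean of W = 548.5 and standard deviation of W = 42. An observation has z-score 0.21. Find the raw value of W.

W = 557.32

W = mean of W + z·standard deviation of W = 548.5 + 0.21·42 = 557.32.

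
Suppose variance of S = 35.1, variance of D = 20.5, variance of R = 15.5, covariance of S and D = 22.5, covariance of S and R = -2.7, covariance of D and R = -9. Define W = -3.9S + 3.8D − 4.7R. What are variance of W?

variance of W = a²·variance of S + b²·variance of D + c²·variance of R + 2ab·covariance of S and D + 2ac·covariance of S and R + 2bc·covariance of D and R, with a = -3.9, b = 3.8, c = -4.7.
= 533.871 + 296.02 + 342.395 + (-666.9) + (-98.982) + 321.48
= 727.884.

variance of W = 727.884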